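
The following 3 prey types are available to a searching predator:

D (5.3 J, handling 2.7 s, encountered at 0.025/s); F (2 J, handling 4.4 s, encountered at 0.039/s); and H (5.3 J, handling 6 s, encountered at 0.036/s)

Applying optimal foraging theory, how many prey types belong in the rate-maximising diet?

3

Rank by E/h (J/s): D 1.96, H 0.883, F 0.455. Include each in turn until the next type's E/h falls below the running intake rate.
Rate on top 1: 0.1241. H: 0.883 > 0.1241 → include.
Rate on top 2: 0.2519. F: 0.455 > 0.2519 → include.
Optimal diet: D, H, F — 3 of 3 types.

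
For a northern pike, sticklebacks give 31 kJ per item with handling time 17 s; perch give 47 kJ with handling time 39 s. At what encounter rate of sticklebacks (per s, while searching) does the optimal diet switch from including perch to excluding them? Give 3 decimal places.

0.115 per s

At the threshold, the rate on sticklebacks alone equals the profitability of perch: λ·31/(1 + λ·17) = 47/39 = 1.205.
Rearranging, λ(31 − 1.205×17) = 1.205, so λ = 1.205/10.51 = 0.1146 per s.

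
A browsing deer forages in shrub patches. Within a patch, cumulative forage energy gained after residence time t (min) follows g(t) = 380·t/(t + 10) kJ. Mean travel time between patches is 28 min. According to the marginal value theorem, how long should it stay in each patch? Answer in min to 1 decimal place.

Optimal t* satisfies g'(t*) = g(t*)/(T + t*).
g'(t) = 380·10/(t + 10)². Setting 380·10/(t+10)² = 380t/[(t+10)(28+t)] gives 10(28+t) = t(t+10), so t² = 10×28 = 280.
t* = √280 = 16.73 min.

16.7 min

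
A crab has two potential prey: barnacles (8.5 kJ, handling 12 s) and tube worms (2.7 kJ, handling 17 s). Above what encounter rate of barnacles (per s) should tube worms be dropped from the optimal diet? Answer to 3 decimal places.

Drop tube worms once their profitability E₂/h₂ falls below the rate achievable on barnacles alone: E₂/h₂ = λE₁/(1 + λh₁).
Solve for λ: λE₁h₂ = E₂(1 + λh₁) → λ(E₁h₂ − E₂h₁) = E₂ → λ = E₂/(E₁h₂ − E₂h₁).
λ = 2.7/(8.5×17 − 2.7×12) = 2.7/112.1 = 0.02409 per s.

0.024 per s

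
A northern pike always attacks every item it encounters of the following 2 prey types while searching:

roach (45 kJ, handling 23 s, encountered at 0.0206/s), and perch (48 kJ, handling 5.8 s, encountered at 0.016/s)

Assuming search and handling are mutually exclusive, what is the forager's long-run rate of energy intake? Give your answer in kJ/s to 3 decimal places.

R = (0.0206×45 + 0.016×48) / (1 + 0.0206×23 + 0.016×5.8) = 1.695/1.567 = 1.082 kJ/s.

1.082 kJ/s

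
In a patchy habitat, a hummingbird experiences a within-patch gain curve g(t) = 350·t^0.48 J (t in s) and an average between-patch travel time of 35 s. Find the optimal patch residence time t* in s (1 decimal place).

32.3 s

Optimal t* satisfies g'(t*) = g(t*)/(T + t*).
g'(t) = 0.48·350·t^-0.52. Setting 0.48·350·t^-0.52 = 350·t^0.48/(35+t) gives 0.48(35+t) = t, so 0.52·t = 0.48×35.
t* = 0.48×35/0.52 = 32.31 s.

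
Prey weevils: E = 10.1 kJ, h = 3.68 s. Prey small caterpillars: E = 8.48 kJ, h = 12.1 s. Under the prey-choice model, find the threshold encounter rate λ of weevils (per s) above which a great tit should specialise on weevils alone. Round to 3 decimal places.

0.093 per s

The zero-one rule: include small caterpillars iff E₂/h₂ > λE₁/(1+λh₁). Equality gives the switch point.
λE₁h₂ = E₂ + λE₂h₁ ⇒ λ = E₂/(E₁h₂ − E₂h₁) = 8.48/(122.2 − 31.21) = 0.09318 per s.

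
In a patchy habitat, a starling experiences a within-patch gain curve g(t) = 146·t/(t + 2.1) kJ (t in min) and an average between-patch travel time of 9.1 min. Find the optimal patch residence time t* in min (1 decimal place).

4.4 min

Optimal t* satisfies g'(t*) = g(t*)/(T + t*).
g'(t) = 146·2.1/(t + 2.1)². Setting 146·2.1/(t+2.1)² = 146t/[(t+2.1)(9.1+t)] gives 2.1(9.1+t) = t(t+2.1), so t² = 2.1×9.1 = 19.11.
t* = √19.11 = 4.371 min.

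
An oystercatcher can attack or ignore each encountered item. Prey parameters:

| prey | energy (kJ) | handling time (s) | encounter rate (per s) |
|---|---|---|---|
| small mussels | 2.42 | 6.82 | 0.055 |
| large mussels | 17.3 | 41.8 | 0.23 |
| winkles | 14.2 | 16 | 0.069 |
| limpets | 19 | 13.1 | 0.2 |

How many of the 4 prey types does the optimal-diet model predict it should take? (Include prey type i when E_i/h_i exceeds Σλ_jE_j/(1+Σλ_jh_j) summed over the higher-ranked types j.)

Profitabilities (E/h, kJ/s): limpets 1.45, winkles 0.887, large mussels 0.414, small mussels 0.355. Add prey in this order while the next type's profitability exceeds the intake rate on those already taken.
Rate on top 1: 1.05. winkles: 0.887 < 1.05 → exclude; stop.
Optimal diet: limpets — 1 of 4 types.

1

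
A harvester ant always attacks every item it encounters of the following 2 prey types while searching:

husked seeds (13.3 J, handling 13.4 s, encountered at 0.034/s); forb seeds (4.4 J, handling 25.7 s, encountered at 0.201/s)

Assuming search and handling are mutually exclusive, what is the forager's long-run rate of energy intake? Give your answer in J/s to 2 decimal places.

Energy encountered per unit search time: 0.034×13.3 + 0.201×4.4 = 1.337 J/s.
Handling time per unit search time: 0.034×13.4 + 0.201×25.7 = 5.621.
Rate = 1.337/(1 + 5.621) = 0.2019 J/s.

0.20 J/s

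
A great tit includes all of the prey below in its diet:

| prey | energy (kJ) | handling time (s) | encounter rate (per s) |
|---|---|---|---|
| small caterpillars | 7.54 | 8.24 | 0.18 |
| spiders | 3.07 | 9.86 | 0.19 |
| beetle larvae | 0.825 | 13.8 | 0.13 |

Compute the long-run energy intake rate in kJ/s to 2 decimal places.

Energy encountered per unit search time: 0.18×7.54 + 0.19×3.07 + 0.13×0.825 = 2.048 kJ/s.
Handling time per unit search time: 0.18×8.24 + 0.19×9.86 + 0.13×13.8 = 5.151.
Rate = 2.048/(1 + 5.151) = 0.3329 kJ/s.

0.33 kJ/s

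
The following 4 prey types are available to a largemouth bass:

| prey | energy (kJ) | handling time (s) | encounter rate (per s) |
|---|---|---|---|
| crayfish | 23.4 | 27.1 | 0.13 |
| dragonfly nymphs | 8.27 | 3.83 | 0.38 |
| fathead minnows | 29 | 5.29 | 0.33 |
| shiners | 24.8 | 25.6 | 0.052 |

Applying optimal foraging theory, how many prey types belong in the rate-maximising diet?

1

E/h in descending order: fathead minnows 5.48, dragonfly nymphs 2.16, shiners 0.969, crayfish 0.863 kJ/s. The optimal diet is the largest prefix of this list for which every included type satisfies E_i/h_i > R on the types above it.
Rate on top 1: 3.485. dragonfly nymphs: 2.16 < 3.485 → exclude; stop.
Optimal diet: fathead minnows — 1 of 4 types.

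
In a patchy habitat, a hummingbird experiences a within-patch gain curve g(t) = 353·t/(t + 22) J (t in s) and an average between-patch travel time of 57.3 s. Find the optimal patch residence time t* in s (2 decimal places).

Optimal t* satisfies g'(t*) = g(t*)/(T + t*).
g'(t) = 353·22/(t + 22)². Setting 353·22/(t+22)² = 353t/[(t+22)(57.3+t)] gives 22(57.3+t) = t(t+22), so t² = 22×57.3 = 1261.
t* = √1261 = 35.5 s.

35.50 s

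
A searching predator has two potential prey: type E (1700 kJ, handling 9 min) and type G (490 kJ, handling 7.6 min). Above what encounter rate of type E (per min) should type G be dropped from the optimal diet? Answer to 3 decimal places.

Drop type G once their profitability E₂/h₂ falls below the rate achievable on type E alone: E₂/h₂ = λE₁/(1 + λh₁).
Solve for λ: λE₁h₂ = E₂(1 + λh₁) → λ(E₁h₂ − E₂h₁) = E₂ → λ = E₂/(E₁h₂ − E₂h₁).
λ = 490/(1700×7.6 − 490×9) = 490/8510 = 0.05758 per min.

0.058 per min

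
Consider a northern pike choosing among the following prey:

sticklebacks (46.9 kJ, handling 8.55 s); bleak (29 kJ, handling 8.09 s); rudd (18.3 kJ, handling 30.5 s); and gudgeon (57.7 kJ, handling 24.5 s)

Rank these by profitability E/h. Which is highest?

sticklebacks

In descending order of E/h:
sticklebacks: 46.9/8.55 = 5.49 kJ/s
bleak: 29/8.09 = 3.58 kJ/s
gudgeon: 57.7/24.5 = 2.36 kJ/s
rudd: 18.3/30.5 = 0.6 kJ/s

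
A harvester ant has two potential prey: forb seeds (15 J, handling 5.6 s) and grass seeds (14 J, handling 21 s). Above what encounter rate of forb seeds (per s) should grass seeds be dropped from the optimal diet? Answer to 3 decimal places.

0.059 per s

At the threshold, the rate on forb seeds alone equals the profitability of grass seeds: λ·15/(1 + λ·5.6) = 14/21 = 0.6667.
Rearranging, λ(15 − 0.6667×5.6) = 0.6667, so λ = 0.6667/11.27 = 0.05917 per s.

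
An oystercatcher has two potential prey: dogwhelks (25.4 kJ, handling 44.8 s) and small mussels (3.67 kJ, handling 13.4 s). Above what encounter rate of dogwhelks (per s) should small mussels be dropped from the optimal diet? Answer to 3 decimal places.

0.021 per s

Drop small mussels once their profitability E₂/h₂ falls below the rate achievable on dogwhelks alone: E₂/h₂ = λE₁/(1 + λh₁).
Solve for λ: λE₁h₂ = E₂(1 + λh₁) → λ(E₁h₂ − E₂h₁) = E₂ → λ = E₂/(E₁h₂ − E₂h₁).
λ = 3.67/(25.4×13.4 − 3.67×44.8) = 3.67/175.9 = 0.02086 per s.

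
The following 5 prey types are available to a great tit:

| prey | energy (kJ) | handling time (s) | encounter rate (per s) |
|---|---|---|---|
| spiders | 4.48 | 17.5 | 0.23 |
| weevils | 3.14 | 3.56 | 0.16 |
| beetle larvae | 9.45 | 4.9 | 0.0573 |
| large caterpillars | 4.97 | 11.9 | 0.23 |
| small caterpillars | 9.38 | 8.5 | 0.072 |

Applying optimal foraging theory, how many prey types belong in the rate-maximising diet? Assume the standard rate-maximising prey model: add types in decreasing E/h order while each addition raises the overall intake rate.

3

Rank by E/h (kJ/s): beetle larvae 1.93, small caterpillars 1.1, weevils 0.882, large caterpillars 0.418, spiders 0.256. Include each in turn until the next type's E/h falls below the running intake rate.
Rate on top 1: 0.4228. small caterpillars: 1.1 > 0.4228 → include.
Rate on top 2: 0.6429. weevils: 0.882 > 0.6429 → include.
Rate on top 3: 0.6982. large caterpillars: 0.418 < 0.6982 → exclude; stop.
Optimal diet: beetle larvae, small caterpillars, weevils — 3 of 5 types.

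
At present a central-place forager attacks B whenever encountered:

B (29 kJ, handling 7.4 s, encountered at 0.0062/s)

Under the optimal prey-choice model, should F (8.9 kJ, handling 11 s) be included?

On B alone, R = ΣλE/(1+Σλh) = 0.1798/1.046 = 0.1719 kJ/s.
F: E/h = 8.9/11 = 0.8091 kJ/s.
0.8091 > 0.1719, so adding F raises the average — include it.

Yes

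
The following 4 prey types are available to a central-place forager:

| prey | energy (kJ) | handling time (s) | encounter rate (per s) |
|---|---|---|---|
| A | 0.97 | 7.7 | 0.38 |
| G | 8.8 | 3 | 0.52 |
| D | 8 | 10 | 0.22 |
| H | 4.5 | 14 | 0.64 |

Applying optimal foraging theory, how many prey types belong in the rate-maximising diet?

Rank by E/h (kJ/s): G 2.93, D 0.8, H 0.321, A 0.126. Include each in turn until the next type's E/h falls below the running intake rate.
Rate on top 1: 1.788. D: 0.8 < 1.788 → exclude; stop.
Optimal diet: G — 1 of 4 types.

1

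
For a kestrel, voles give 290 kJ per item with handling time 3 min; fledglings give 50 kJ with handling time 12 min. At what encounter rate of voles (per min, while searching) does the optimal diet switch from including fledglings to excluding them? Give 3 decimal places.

0.015 per min

The zero-one rule: include fledglings iff E₂/h₂ > λE₁/(1+λh₁). Equality gives the switch point.
λE₁h₂ = E₂ + λE₂h₁ ⇒ λ = E₂/(E₁h₂ − E₂h₁) = 50/(3480 − 150) = 0.01502 per min.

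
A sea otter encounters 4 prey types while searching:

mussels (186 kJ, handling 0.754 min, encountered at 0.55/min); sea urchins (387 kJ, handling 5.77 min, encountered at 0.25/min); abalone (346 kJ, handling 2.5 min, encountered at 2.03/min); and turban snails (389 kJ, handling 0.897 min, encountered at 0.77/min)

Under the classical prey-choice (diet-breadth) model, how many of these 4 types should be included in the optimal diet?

Rank by E/h (kJ/min): turban snails 434, mussels 247, abalone 138, sea urchins 67.1. Include each in turn until the next type's E/h falls below the running intake rate.
Rate on top 1: 177.2. mussels: 247 > 177.2 → include.
Rate on top 2: 190.9. abalone: 138 < 190.9 → exclude; stop.
Optimal diet: turban snails, mussels — 2 of 4 types.

2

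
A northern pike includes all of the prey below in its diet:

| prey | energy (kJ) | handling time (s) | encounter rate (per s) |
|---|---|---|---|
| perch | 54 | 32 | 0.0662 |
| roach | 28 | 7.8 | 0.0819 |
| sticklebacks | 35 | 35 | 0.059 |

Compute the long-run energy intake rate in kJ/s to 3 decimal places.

R = (0.0662×54 + 0.0819×28 + 0.059×35) / (1 + 0.0662×32 + 0.0819×7.8 + 0.059×35) = 7.933/5.822 = 1.363 kJ/s.

1.363 kJ/s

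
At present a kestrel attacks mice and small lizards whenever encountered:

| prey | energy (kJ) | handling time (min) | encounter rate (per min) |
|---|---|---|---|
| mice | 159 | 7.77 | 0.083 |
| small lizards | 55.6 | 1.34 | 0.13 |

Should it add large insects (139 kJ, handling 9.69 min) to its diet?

Intake rate on the current diet: R = (0.083×159 + 0.13×55.6) / (1 + 0.083×7.77 + 0.13×1.34) = 20.43/1.819 = 11.23 kJ/min.
Profitability of large insects: 139/9.69 = 14.34 kJ/min.
Since 14.34 > R, including large insects increases the long-run rate.

Yes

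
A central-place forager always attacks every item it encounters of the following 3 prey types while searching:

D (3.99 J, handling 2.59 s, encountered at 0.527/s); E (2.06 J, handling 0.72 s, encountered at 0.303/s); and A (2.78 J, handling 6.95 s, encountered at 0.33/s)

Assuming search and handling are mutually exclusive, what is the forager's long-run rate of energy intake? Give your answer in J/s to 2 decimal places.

0.75 J/s

Energy encountered per unit search time: 0.527×3.99 + 0.303×2.06 + 0.33×2.78 = 3.644 J/s.
Handling time per unit search time: 0.527×2.59 + 0.303×0.72 + 0.33×6.95 = 3.877.
Rate = 3.644/(1 + 3.877) = 0.7473 J/s.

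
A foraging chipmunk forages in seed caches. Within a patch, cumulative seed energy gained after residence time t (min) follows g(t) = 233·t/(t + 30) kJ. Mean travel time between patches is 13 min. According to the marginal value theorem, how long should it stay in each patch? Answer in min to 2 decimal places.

Optimal t* satisfies g'(t*) = g(t*)/(T + t*).
g'(t) = 233·30/(t + 30)². Setting 233·30/(t+30)² = 233t/[(t+30)(13+t)] gives 30(13+t) = t(t+30), so t² = 30×13 = 390.
t* = √390 = 19.75 min.

19.75 min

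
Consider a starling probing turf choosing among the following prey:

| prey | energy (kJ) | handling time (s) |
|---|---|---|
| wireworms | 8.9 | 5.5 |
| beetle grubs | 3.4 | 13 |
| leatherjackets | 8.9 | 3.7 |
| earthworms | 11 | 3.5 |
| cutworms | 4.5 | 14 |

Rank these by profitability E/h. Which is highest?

earthworms

In descending order of E/h:
earthworms: 11/3.5 = 3.14 kJ/s
leatherjackets: 8.9/3.7 = 2.41 kJ/s
wireworms: 8.9/5.5 = 1.62 kJ/s
cutworms: 4.5/14 = 0.321 kJ/s
beetle grubs: 3.4/13 = 0.262 kJ/s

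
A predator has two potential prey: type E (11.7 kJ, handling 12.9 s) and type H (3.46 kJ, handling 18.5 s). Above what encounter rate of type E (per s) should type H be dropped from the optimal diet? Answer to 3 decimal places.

At the threshold, the rate on type E alone equals the profitability of type H: λ·11.7/(1 + λ·12.9) = 3.46/18.5 = 0.187.
Rearranging, λ(11.7 − 0.187×12.9) = 0.187, so λ = 0.187/9.287 = 0.02014 per s.

0.020 per s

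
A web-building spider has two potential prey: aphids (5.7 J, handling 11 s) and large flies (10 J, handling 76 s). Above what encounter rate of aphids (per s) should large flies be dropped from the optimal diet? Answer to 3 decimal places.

At the threshold, the rate on aphids alone equals the profitability of large flies: λ·5.7/(1 + λ·11) = 10/76 = 0.1316.
Rearranging, λ(5.7 − 0.1316×11) = 0.1316, so λ = 0.1316/4.253 = 0.03094 per s.

0.031 per s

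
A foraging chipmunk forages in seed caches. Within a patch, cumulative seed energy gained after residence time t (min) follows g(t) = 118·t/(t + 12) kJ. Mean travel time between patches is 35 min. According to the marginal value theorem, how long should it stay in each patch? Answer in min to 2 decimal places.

By the marginal value theorem, leave when the instantaneous gain rate g'(t) equals the habitat-wide average g(t)/(T + t).
g'(t) = 118·12/(t + 12)². Setting 118·12/(t+12)² = 118t/[(t+12)(35+t)] gives 12(35+t) = t(t+12), so t² = 12×35 = 420.
t* = √420 = 20.49 min.

20.49 min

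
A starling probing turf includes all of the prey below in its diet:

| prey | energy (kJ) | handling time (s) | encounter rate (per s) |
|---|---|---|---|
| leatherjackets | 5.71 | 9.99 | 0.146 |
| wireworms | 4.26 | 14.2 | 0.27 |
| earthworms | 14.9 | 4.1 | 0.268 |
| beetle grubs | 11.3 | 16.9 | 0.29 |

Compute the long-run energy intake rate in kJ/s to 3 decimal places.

R = Σλ_iE_i / (1 + Σλ_ih_i)
Numerator: 0.146×5.71 + 0.27×4.26 + 0.268×14.9 + 0.29×11.3 = 9.254
Denominator: 1 + 0.146×9.99 + 0.27×14.2 + 0.268×4.1 + 0.29×16.9 = 12.29
R = 9.254/12.29 = 0.7528 kJ/s

0.753 kJ/s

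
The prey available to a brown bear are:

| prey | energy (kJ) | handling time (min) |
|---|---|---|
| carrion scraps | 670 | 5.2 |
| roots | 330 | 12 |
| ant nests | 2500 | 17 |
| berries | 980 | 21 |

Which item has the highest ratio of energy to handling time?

ant nests

Profitability E/h (kJ/min): carrion scraps = 670/5.2 = 129, roots = 330/12 = 27.5, ant nests = 2500/17 = 147, berries = 980/21 = 46.7.
Ranked: ant nests > carrion scraps > berries > roots.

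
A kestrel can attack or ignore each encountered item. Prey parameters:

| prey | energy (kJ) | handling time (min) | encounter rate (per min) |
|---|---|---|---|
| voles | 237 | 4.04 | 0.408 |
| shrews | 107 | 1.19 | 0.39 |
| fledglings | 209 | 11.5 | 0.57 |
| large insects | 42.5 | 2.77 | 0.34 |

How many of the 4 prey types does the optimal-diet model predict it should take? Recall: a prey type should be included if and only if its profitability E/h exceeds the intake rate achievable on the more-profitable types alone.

E/h in descending order: shrews 89.9, voles 58.7, fledglings 18.2, large insects 15.3 kJ/min. The optimal diet is the largest prefix of this list for which every included type satisfies E_i/h_i > R on the types above it.
Rate on top 1: 28.5. voles: 58.7 > 28.5 → include.
Rate on top 2: 44.48. fledglings: 18.2 < 44.48 → exclude; stop.
Optimal diet: shrews, voles — 2 of 4 types.

2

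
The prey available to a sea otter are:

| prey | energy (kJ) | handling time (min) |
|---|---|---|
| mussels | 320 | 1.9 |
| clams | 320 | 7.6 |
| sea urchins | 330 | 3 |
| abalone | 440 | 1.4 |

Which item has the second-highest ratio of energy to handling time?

mussels

Profitability E/h (kJ/min): mussels = 320/1.9 = 168, clams = 320/7.6 = 42.1, sea urchins = 330/3 = 110, abalone = 440/1.4 = 314.
Ranked: abalone > mussels > sea urchins > clams.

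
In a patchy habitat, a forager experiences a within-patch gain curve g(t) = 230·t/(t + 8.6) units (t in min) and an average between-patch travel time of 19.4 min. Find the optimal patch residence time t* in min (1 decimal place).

By the marginal value theorem, leave when the instantaneous gain rate g'(t) equals the habitat-wide average g(t)/(T + t).
g'(t) = 230·8.6/(t + 8.6)². Setting 230·8.6/(t+8.6)² = 230t/[(t+8.6)(19.4+t)] gives 8.6(19.4+t) = t(t+8.6), so t² = 8.6×19.4 = 166.8.
t* = √166.8 = 12.92 min.

12.9 min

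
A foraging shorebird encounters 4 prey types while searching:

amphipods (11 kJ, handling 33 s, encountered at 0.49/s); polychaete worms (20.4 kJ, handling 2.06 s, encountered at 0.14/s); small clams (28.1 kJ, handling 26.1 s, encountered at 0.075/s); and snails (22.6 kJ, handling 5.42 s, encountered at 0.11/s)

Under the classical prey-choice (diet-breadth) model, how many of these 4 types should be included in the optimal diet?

E/h in descending order: polychaete worms 9.9, snails 4.17, small clams 1.08, amphipods 0.333 kJ/s. The optimal diet is the largest prefix of this list for which every included type satisfies E_i/h_i > R on the types above it.
Rate on top 1: 2.217. snails: 4.17 > 2.217 → include.
Rate on top 2: 2.835. small clams: 1.08 < 2.835 → exclude; stop.
Optimal diet: polychaete worms, snails — 2 of 4 types.

2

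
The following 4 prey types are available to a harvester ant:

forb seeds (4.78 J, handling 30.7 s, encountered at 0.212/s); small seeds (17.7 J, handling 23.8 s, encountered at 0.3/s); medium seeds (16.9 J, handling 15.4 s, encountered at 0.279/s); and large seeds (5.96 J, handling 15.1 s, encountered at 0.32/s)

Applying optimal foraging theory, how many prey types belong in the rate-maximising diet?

1

Profitabilities (E/h, J/s): medium seeds 1.1, small seeds 0.744, large seeds 0.395, forb seeds 0.156. Add prey in this order while the next type's profitability exceeds the intake rate on those already taken.
Rate on top 1: 0.8902. small seeds: 0.744 < 0.8902 → exclude; stop.
Optimal diet: medium seeds — 1 of 4 types.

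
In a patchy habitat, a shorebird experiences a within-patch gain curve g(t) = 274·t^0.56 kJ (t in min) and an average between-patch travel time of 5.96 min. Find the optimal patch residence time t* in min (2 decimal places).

Maximise g(t)/(T+t): set derivative to zero → g'(t)(T+t) = g(t).
g'(t) = 0.56·274·t^-0.44. Setting 0.56·274·t^-0.44 = 274·t^0.56/(5.96+t) gives 0.56(5.96+t) = t, so 0.44·t = 0.56×5.96.
t* = 0.56×5.96/0.44 = 7.585 min.

7.59 min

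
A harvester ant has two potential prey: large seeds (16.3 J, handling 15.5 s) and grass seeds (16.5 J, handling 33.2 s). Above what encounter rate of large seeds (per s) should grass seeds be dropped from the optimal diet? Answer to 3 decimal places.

0.058 per s

Drop grass seeds once their profitability E₂/h₂ falls below the rate achievable on large seeds alone: E₂/h₂ = λE₁/(1 + λh₁).
Solve for λ: λE₁h₂ = E₂(1 + λh₁) → λ(E₁h₂ − E₂h₁) = E₂ → λ = E₂/(E₁h₂ − E₂h₁).
λ = 16.5/(16.3×33.2 − 16.5×15.5) = 16.5/285.4 = 0.05781 per s.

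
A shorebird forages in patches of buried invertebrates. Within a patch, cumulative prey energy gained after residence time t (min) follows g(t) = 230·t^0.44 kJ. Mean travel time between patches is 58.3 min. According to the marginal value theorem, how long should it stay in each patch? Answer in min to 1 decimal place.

45.8 min

Maximise g(t)/(T+t): set derivative to zero → g'(t)(T+t) = g(t).
g'(t) = 0.44·230·t^-0.56. Setting 0.44·230·t^-0.56 = 230·t^0.44/(58.3+t) gives 0.44(58.3+t) = t, so 0.56·t = 0.44×58.3.
t* = 0.44×58.3/0.56 = 45.81 min.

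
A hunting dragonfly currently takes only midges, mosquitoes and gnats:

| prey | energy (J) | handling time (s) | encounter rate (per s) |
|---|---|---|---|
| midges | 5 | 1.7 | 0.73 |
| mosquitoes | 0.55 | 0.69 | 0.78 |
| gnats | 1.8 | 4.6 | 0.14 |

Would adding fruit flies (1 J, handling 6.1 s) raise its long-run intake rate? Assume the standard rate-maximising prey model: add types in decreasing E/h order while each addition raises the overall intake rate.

No

Intake rate on the current diet: R = (0.73×5 + 0.78×0.55 + 0.14×1.8) / (1 + 0.73×1.7 + 0.78×0.69 + 0.14×4.6) = 4.331/3.423 = 1.265 J/s.
fruit flies: E/h = 1/6.1 = 0.1639 J/s.
0.1639 < 1.265, so adding fruit flies would lower the average — exclude it.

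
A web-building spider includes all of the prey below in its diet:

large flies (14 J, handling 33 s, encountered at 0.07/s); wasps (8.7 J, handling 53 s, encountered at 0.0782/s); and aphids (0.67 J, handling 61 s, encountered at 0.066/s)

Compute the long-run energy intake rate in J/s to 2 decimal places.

0.15 J/s

R = Σλ_iE_i / (1 + Σλ_ih_i)
Numerator: 0.07×14 + 0.0782×8.7 + 0.066×0.67 = 1.705
Denominator: 1 + 0.07×33 + 0.0782×53 + 0.066×61 = 11.48
R = 1.705/11.48 = 0.1485 J/s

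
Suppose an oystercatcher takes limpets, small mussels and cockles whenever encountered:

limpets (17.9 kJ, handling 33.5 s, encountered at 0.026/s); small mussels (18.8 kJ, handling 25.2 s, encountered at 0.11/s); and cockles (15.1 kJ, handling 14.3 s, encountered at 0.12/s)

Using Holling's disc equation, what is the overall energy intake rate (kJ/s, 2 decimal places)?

Energy encountered per unit search time: 0.026×17.9 + 0.11×18.8 + 0.12×15.1 = 4.345 kJ/s.
Handling time per unit search time: 0.026×33.5 + 0.11×25.2 + 0.12×14.3 = 5.359.
Rate = 4.345/(1 + 5.359) = 0.6833 kJ/s.

0.68 kJ/s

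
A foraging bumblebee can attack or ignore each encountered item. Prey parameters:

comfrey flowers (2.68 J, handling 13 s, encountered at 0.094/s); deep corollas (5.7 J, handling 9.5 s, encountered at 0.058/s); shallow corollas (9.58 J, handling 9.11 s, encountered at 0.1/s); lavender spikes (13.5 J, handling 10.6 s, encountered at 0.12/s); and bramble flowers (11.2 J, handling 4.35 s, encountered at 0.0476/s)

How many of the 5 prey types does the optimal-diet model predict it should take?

3

Rank by E/h (J/s): bramble flowers 2.57, lavender spikes 1.27, shallow corollas 1.05, deep corollas 0.6, comfrey flowers 0.206. Include each in turn until the next type's E/h falls below the running intake rate.
Rate on top 1: 0.4417. lavender spikes: 1.27 > 0.4417 → include.
Rate on top 2: 0.8685. shallow corollas: 1.05 > 0.8685 → include.
Rate on top 3: 0.9177. deep corollas: 0.6 < 0.9177 → exclude; stop.
Optimal diet: bramble flowers, lavender spikes, shallow corollas — 3 of 5 types.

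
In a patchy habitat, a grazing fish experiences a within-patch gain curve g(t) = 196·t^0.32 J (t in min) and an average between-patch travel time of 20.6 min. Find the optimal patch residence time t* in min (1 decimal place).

By the marginal value theorem, leave when the instantaneous gain rate g'(t) equals the habitat-wide average g(t)/(T + t).
g'(t) = 0.32·196·t^-0.68. Setting 0.32·196·t^-0.68 = 196·t^0.32/(20.6+t) gives 0.32(20.6+t) = t, so 0.68·t = 0.32×20.6.
t* = 0.32×20.6/0.68 = 9.694 min.

9.7 min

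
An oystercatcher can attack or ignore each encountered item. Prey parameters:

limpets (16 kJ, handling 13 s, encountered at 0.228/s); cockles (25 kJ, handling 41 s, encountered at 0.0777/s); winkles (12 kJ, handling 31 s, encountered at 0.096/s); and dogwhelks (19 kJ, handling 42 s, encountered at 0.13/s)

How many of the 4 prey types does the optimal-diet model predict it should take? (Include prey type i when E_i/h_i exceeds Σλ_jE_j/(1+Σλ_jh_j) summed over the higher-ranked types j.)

Profitabilities (E/h, kJ/s): limpets 1.23, cockles 0.61, dogwhelks 0.452, winkles 0.387. Add prey in this order while the next type's profitability exceeds the intake rate on those already taken.
Rate on top 1: 0.9203. cockles: 0.61 < 0.9203 → exclude; stop.
Optimal diet: limpets — 1 of 4 types.

1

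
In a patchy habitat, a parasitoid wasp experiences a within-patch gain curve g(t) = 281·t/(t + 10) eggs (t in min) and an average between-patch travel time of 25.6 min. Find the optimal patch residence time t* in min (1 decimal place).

Maximise g(t)/(T+t): set derivative to zero → g'(t)(T+t) = g(t).
g'(t) = 281·10/(t + 10)². Setting 281·10/(t+10)² = 281t/[(t+10)(25.6+t)] gives 10(25.6+t) = t(t+10), so t² = 10×25.6 = 256.
t* = √256 = 16 min.

16.0 min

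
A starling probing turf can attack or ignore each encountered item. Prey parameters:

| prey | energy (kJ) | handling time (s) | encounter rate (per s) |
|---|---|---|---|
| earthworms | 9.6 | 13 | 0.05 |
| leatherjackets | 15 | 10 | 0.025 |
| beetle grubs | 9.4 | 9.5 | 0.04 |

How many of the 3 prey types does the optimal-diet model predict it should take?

3

E/h in descending order: leatherjackets 1.5, beetle grubs 0.989, earthworms 0.738 kJ/s. The optimal diet is the largest prefix of this list for which every included type satisfies E_i/h_i > R on the types above it.
Rate on top 1: 0.3. beetle grubs: 0.989 > 0.3 → include.
Rate on top 2: 0.4607. earthworms: 0.738 > 0.4607 → include.
Optimal diet: leatherjackets, beetle grubs, earthworms — 3 of 3 types.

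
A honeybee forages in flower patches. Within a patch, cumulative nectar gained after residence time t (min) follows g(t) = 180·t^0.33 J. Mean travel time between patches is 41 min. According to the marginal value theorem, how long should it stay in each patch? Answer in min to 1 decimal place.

Maximise g(t)/(T+t): set derivative to zero → g'(t)(T+t) = g(t).
g'(t) = 0.33·180·t^-0.67. Setting 0.33·180·t^-0.67 = 180·t^0.33/(41+t) gives 0.33(41+t) = t, so 0.67·t = 0.33×41.
t* = 0.33×41/0.67 = 20.19 min.

20.2 min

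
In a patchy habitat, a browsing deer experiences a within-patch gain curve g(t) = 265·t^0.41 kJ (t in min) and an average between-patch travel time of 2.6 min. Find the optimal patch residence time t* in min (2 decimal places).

1.81 min

Maximise g(t)/(T+t): set derivative to zero → g'(t)(T+t) = g(t).
g'(t) = 0.41·265·t^-0.59. Setting 0.41·265·t^-0.59 = 265·t^0.41/(2.6+t) gives 0.41(2.6+t) = t, so 0.59·t = 0.41×2.6.
t* = 0.41×2.6/0.59 = 1.807 min.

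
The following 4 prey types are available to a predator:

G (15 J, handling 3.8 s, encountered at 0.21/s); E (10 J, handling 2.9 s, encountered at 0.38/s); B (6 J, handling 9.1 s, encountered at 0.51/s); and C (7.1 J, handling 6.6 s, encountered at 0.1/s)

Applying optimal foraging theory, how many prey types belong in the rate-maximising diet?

2

E/h in descending order: G 3.95, E 3.45, C 1.08, B 0.659 J/s. The optimal diet is the largest prefix of this list for which every included type satisfies E_i/h_i > R on the types above it.
Rate on top 1: 1.752. E: 3.45 > 1.752 → include.
Rate on top 2: 2.397. C: 1.08 < 2.397 → exclude; stop.
Optimal diet: G, E — 2 of 4 types.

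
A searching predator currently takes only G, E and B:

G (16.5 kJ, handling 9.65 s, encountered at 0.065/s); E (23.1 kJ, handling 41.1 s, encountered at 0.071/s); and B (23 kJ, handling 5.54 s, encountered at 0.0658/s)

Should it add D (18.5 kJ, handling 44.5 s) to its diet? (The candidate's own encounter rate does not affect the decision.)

Current rate: (0.065×16.5 + 0.071×23.1 + 0.0658×23)/(1 + 0.065×9.65 + 0.071×41.1 + 0.0658×5.54) = 0.8607 kJ/s.
D: E/h = 18.5/44.5 = 0.4157 kJ/s.
Since 0.4157 < R, time spent handling D is better spent searching.

No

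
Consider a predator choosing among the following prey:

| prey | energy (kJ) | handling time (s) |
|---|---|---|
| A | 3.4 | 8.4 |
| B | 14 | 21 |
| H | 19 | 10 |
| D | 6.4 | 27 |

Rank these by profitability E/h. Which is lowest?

D

Profitability E/h (kJ/s): A = 3.4/8.4 = 0.405, B = 14/21 = 0.667, H = 19/10 = 1.9, D = 6.4/27 = 0.237.
Ranked: H > B > A > D.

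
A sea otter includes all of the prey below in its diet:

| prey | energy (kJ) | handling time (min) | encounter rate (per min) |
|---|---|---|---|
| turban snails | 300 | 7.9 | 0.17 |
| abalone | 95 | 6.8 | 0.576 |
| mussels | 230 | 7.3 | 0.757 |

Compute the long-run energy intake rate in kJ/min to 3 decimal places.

23.743 kJ/min

R = (0.17×300 + 0.576×95 + 0.757×230) / (1 + 0.17×7.9 + 0.576×6.8 + 0.757×7.3) = 279.8/11.79 = 23.74 kJ/min.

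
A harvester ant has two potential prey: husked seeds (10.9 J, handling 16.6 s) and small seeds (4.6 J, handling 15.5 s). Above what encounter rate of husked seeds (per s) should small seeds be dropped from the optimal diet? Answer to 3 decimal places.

Drop small seeds once their profitability E₂/h₂ falls below the rate achievable on husked seeds alone: E₂/h₂ = λE₁/(1 + λh₁).
Solve for λ: λE₁h₂ = E₂(1 + λh₁) → λ(E₁h₂ − E₂h₁) = E₂ → λ = E₂/(E₁h₂ − E₂h₁).
λ = 4.6/(10.9×15.5 − 4.6×16.6) = 4.6/92.59 = 0.04968 per s.

0.050 per s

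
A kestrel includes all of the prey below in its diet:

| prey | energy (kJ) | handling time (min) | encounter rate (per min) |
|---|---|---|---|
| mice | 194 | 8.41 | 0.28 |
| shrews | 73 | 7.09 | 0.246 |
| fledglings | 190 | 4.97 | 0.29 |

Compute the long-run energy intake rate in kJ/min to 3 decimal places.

Energy encountered per unit search time: 0.28×194 + 0.246×73 + 0.29×190 = 127.4 kJ/min.
Handling time per unit search time: 0.28×8.41 + 0.246×7.09 + 0.29×4.97 = 5.54.
Rate = 127.4/(1 + 5.54) = 19.48 kJ/min.

19.476 kJ/min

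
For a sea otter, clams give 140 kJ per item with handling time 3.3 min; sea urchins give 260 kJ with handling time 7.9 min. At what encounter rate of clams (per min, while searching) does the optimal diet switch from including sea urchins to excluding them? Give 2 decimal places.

1.05 per min

Drop sea urchins once their profitability E₂/h₂ falls below the rate achievable on clams alone: E₂/h₂ = λE₁/(1 + λh₁).
Solve for λ: λE₁h₂ = E₂(1 + λh₁) → λ(E₁h₂ − E₂h₁) = E₂ → λ = E₂/(E₁h₂ − E₂h₁).
λ = 260/(140×7.9 − 260×3.3) = 260/248 = 1.048 per min.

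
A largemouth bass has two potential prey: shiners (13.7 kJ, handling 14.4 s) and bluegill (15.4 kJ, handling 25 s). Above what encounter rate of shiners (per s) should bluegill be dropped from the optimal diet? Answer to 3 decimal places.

Drop bluegill once their profitability E₂/h₂ falls below the rate achievable on shiners alone: E₂/h₂ = λE₁/(1 + λh₁).
Solve for λ: λE₁h₂ = E₂(1 + λh₁) → λ(E₁h₂ − E₂h₁) = E₂ → λ = E₂/(E₁h₂ − E₂h₁).
λ = 15.4/(13.7×25 − 15.4×14.4) = 15.4/120.7 = 0.1275 per s.

0.128 per s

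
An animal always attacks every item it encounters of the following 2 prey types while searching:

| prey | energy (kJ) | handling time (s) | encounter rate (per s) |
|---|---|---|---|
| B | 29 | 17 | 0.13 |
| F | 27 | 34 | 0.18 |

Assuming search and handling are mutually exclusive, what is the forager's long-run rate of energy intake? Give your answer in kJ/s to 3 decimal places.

0.925 kJ/s

R = (0.13×29 + 0.18×27) / (1 + 0.13×17 + 0.18×34) = 8.63/9.33 = 0.925 kJ/s.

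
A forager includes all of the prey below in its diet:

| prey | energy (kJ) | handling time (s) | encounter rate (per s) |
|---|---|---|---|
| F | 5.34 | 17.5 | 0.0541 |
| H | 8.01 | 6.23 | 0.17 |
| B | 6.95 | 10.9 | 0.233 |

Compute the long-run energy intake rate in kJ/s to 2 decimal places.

0.59 kJ/s

Energy encountered per unit search time: 0.0541×5.34 + 0.17×8.01 + 0.233×6.95 = 3.27 kJ/s.
Handling time per unit search time: 0.0541×17.5 + 0.17×6.23 + 0.233×10.9 = 4.546.
Rate = 3.27/(1 + 4.546) = 0.5897 kJ/s.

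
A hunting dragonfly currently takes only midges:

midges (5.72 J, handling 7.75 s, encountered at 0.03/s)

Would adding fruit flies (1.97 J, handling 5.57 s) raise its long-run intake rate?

On midges alone, R = ΣλE/(1+Σλh) = 0.1716/1.232 = 0.1392 J/s.
Profitability of fruit flies: 1.97/5.57 = 0.3537 J/s.
0.3537 > 0.1392, so adding fruit flies raises the average — include it.

Yes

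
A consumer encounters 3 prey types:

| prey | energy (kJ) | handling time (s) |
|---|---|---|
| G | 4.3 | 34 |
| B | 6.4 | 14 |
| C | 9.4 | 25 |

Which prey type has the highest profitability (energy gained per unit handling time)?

B

Profitability E/h (kJ/s): G = 4.3/34 = 0.126, B = 6.4/14 = 0.457, C = 9.4/25 = 0.376.
Ranked: B > C > G.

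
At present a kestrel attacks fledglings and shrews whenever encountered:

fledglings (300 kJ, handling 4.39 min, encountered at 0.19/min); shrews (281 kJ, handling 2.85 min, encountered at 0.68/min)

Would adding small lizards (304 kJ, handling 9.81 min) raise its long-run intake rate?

Intake rate on the current diet: R = (0.19×300 + 0.68×281) / (1 + 0.19×4.39 + 0.68×2.85) = 248.1/3.772 = 65.77 kJ/min.
small lizards: E/h = 304/9.81 = 30.99 kJ/min.
30.99 < 65.77, so adding small lizards would lower the average — exclude it.

No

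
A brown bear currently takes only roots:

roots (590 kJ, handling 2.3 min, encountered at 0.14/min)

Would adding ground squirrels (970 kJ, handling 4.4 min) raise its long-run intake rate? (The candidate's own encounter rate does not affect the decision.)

Yes

On roots alone, R = ΣλE/(1+Σλh) = 82.6/1.322 = 62.48 kJ/min.
Profitability of ground squirrels: 970/4.4 = 220.5 kJ/min.
Since 220.5 > R, including ground squirrels increases the long-run rate.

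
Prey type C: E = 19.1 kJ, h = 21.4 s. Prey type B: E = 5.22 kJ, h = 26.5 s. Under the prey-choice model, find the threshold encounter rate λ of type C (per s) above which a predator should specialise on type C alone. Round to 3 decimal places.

0.013 per s

At the threshold, the rate on type C alone equals the profitability of type B: λ·19.1/(1 + λ·21.4) = 5.22/26.5 = 0.197.
Rearranging, λ(19.1 − 0.197×21.4) = 0.197, so λ = 0.197/14.88 = 0.01323 per s.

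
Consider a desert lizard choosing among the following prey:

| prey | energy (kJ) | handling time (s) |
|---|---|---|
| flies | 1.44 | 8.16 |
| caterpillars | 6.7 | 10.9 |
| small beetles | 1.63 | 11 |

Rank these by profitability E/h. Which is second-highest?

In descending order of E/h:
caterpillars: 6.7/10.9 = 0.615 kJ/s
flies: 1.44/8.16 = 0.176 kJ/s
small beetles: 1.63/11 = 0.148 kJ/s

flies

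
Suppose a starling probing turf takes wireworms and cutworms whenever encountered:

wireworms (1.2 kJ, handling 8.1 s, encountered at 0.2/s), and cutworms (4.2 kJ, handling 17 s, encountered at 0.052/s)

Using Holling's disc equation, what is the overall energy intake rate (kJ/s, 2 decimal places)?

0.13 kJ/s

R = Σλ_iE_i / (1 + Σλ_ih_i)
Numerator: 0.2×1.2 + 0.052×4.2 = 0.4584
Denominator: 1 + 0.2×8.1 + 0.052×17 = 3.504
R = 0.4584/3.504 = 0.1308 kJ/s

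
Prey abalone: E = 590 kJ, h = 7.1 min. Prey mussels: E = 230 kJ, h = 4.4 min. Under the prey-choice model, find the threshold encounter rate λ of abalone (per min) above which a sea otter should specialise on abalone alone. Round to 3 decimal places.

At the threshold, the rate on abalone alone equals the profitability of mussels: λ·590/(1 + λ·7.1) = 230/4.4 = 52.27.
Rearranging, λ(590 − 52.27×7.1) = 52.27, so λ = 52.27/218.9 = 0.2388 per min.

0.239 per min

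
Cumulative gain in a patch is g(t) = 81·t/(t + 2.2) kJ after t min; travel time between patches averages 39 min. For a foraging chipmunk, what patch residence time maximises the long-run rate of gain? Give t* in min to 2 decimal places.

Maximise g(t)/(T+t): set derivative to zero → g'(t)(T+t) = g(t).
g'(t) = 81·2.2/(t + 2.2)². Setting 81·2.2/(t+2.2)² = 81t/[(t+2.2)(39+t)] gives 2.2(39+t) = t(t+2.2), so t² = 2.2×39 = 85.8.
t* = √85.8 = 9.263 min.

9.26 min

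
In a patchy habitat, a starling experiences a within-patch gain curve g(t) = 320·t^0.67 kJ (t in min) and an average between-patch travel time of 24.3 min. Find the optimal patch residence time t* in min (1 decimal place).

Optimal t* satisfies g'(t*) = g(t*)/(T + t*).
g'(t) = 0.67·320·t^-0.33. Setting 0.67·320·t^-0.33 = 320·t^0.67/(24.3+t) gives 0.67(24.3+t) = t, so 0.33·t = 0.67×24.3.
t* = 0.67×24.3/0.33 = 49.34 min.

49.3 min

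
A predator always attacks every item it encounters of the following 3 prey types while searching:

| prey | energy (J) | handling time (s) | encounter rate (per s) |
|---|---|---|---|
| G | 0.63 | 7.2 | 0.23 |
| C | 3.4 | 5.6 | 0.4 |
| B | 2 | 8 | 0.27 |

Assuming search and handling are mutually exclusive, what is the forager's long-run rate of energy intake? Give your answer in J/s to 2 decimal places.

R = Σλ_iE_i / (1 + Σλ_ih_i)
Numerator: 0.23×0.63 + 0.4×3.4 + 0.27×2 = 2.045
Denominator: 1 + 0.23×7.2 + 0.4×5.6 + 0.27×8 = 7.056
R = 2.045/7.056 = 0.2898 J/s

0.29 J/s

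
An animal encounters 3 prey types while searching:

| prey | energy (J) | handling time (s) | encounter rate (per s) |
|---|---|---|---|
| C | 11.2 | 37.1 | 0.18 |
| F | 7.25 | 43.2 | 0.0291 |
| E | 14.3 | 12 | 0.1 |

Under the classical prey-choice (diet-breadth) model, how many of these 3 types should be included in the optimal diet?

1

E/h in descending order: E 1.19, C 0.302, F 0.168 J/s. The optimal diet is the largest prefix of this list for which every included type satisfies E_i/h_i > R on the types above it.
Rate on top 1: 0.65. C: 0.302 < 0.65 → exclude; stop.
Optimal diet: E — 1 of 3 types.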